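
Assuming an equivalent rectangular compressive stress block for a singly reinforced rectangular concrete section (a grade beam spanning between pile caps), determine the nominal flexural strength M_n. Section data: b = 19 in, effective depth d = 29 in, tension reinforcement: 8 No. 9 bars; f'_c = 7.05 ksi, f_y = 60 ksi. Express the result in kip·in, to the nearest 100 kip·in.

A_s = 8 × 1 = 8 in².
T = A_s f_y = 8 × 60 = 480 kips.
a = T/(0.85 f'_c b) = 480/(0.85 × 7.05 × 19) = 4.216 in.
M_n = T(d − a/2) = 480 × (29 − 2.108) = 12908.2 kip·in.

M_n ≈ 12900 kip·in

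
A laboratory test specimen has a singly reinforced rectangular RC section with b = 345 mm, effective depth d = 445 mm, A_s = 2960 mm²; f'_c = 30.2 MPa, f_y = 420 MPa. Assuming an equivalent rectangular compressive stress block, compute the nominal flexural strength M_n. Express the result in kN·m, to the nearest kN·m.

T = A_s f_y = 2960 × 420 = 1243200 N = 1243.2 kN.
From C = T: a = T/(0.85 f'_c b) = 1243200/(0.85 × 30.2 × 345) = 140.38 mm.
M_n = T(d − a/2) = 1243.2 kN × (445 − 70.19) mm = 465.96 kN·m.

M_n ≈ 466 kN·m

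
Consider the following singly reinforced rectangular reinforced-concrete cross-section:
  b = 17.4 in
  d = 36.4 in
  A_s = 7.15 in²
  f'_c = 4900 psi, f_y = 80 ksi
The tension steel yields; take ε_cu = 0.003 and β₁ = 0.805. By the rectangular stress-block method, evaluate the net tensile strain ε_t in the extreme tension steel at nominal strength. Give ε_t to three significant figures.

ε_t ≈ 0.00814

a = A_s f_y/(0.85 f'_c b) = 7.893 in.
β₁ = 0.805, so c = a/β₁ = 7.893/0.805 = 9.805 in.
From the linear strain diagram with ε_cu = 0.003: ε_t = 0.003 (d − c)/c = 0.003 × (36.4 − 9.805)/9.805 = 0.00814.
Since ε_t ≥ 0.005, the section is tension-controlled.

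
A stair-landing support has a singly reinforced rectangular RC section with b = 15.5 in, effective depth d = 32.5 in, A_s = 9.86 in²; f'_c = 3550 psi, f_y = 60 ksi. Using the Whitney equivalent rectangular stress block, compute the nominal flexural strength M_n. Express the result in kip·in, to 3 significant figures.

T = A_s f_y = 9.86 × 60 = 591.6 kips.
a = T/(0.85 f'_c b) = 591.6/(0.85 × 3.55 × 15.5) = 12.649 in.
M_n = T(d − a/2) = 591.6 × (32.5 − 6.3245) = 15485.4 kip·in.

M_n ≈ 15500 kip·in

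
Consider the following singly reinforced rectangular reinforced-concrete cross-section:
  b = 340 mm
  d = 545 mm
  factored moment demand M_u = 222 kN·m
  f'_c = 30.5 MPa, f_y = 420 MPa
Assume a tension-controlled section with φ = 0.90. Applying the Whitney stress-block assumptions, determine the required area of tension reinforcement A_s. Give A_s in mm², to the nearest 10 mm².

A_s ≈ 1130 mm²

M_n = M_u/φ = 222/0.90 = 246.667 kN·m.
With M_n = 0.85 f'_c a b (d − a/2), solve the quadratic for a:
a = d − √(d² − 2M_n/(0.85 f'_c b)) = 545 − √(545² − 2 × 246.667×10⁶/(0.85 × 30.5 × 340)) = 54.02 mm.
A_s = 0.85 f'_c a b / f_y = 0.85 × 30.5 × 54.02 × 340 / 420 = 1133.7 mm².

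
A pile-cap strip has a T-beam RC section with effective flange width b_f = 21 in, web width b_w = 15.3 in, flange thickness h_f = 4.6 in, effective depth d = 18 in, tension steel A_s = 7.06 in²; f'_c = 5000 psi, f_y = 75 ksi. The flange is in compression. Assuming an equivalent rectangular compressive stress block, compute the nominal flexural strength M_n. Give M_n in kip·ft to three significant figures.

M_n ≈ 661 kip·ft

Tension: T = A_s f_y = 7.06 × 75 = 529.5 kips.
Try a within the flange: a = T/(0.85 f'_c b_f) = 529.5/(0.85 × 5 × 21) = 5.933 in.
a = 5.933 > h_f = 4.6 in: the block extends into the web. Split into flange-overhang and web parts.
C_f = 0.85 f'_c (b_f − b_w) h_f = 0.85 × 5 × (21 − 15.3) × 4.6 = 111.4 kips.
Remaining web compression depth: a_w = (T − C_f)/(0.85 f'_c b_w) = (529.5 − 111.4)/(0.85 × 5 × 15.3) = 6.430 in.
M_n = C_f(d − h_f/2) + (T − C_f)(d − a_w/2) = 111.4 × (18 − 2.3) + 418.1 × (18 − 3.215) = 1749.0 + 6181.6 = 7930.6 kip·in.
M_n = 7930.6/12 = 660.88 kip·ft.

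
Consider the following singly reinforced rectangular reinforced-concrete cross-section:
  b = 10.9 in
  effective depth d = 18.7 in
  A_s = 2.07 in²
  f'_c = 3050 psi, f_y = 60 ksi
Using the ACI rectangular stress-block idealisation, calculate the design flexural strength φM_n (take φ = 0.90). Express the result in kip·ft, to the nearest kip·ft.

φM_n ≈ 154 kip·ft

T = A_s f_y = 2.07 × 60 = 124.2 kips.
a = T/(0.85 f'_c b) = 124.2/(0.85 × 3.05 × 10.9) = 4.395 in.
M_n = T(d − a/2) = 124.2 × (18.7 − 2.1975) = 2049.6 kip·in = 2049.6/12 = 170.80 kip·ft.
φM_n = 0.90 × 170.80 = 153.72 kip·ft.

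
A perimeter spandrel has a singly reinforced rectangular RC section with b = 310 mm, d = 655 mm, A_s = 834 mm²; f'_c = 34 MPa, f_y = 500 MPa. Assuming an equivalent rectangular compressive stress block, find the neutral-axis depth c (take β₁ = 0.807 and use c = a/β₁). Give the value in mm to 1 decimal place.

c ≈ 57.7 mm

T = A_s f_y = 834 × 500 = 417000 N = 417 kN.
Setting C = 0.85 f'_c a b equal to T: a = 417000/(0.85 × 34 × 310) = 46.545 mm.
With β₁ = 0.807, c = a/β₁ = 46.545/0.807 = 57.7 mm.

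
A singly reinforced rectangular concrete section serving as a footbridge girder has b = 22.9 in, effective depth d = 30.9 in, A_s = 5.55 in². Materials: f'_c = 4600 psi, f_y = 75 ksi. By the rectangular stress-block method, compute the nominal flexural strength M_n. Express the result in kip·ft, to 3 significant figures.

M_n ≈ 991 kip·ft

T = A_s f_y = 5.55 × 75 = 416.25 kips.
a = T/(0.85 f'_c b) = 416.25/(0.85 × 4.6 × 22.9) = 4.649 in.
M_n = T(d − a/2) = 416.25 × (30.9 − 2.3245) = 11894.6 kip·in = 11894.6/12 = 991.22 kip·ft.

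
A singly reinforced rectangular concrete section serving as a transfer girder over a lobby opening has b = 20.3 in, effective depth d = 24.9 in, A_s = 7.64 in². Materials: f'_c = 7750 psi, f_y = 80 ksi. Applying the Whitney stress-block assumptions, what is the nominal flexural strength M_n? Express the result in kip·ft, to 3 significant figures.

T = A_s f_y = 7.64 × 80 = 611.2 kips.
a = T/(0.85 f'_c b) = 611.2/(0.85 × 7.75 × 20.3) = 4.571 in.
M_n = T(d − a/2) = 611.2 × (24.9 − 2.2855) = 13822.0 kip·in = 13822.0/12 = 1151.83 kip·ft.

M_n ≈ 1150 kip·ft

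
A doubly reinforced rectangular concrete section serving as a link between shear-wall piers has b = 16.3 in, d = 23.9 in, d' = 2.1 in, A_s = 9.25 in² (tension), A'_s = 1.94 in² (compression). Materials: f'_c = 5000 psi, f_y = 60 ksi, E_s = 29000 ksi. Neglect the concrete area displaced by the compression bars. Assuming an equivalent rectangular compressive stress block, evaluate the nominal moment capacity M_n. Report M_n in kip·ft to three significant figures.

Assume both steels yield.
a = (A_s − A'_s) f_y/(0.85 f'_c b) = (9.25 − 1.94) × 60/(0.85 × 5 × 16.3) = 6.331 in.
c = a/β₁ = 6.331/0.8 = 7.914 in; ε'_s = 0.003(c − d')/c = 0.0022 ≥ ε_y = 0.0021, so the compression steel yields.
M_n = (A_s − A'_s) f_y (d − a/2) + A'_s f_y (d − d') = 438.6 × (23.9 − 3.1655) + 116.4 × (23.9 − 2.1) = 9094.2 + 2537.5 = 11631.7 kip·in = 11631.7/12 = 969.31 kip·ft.

M_n ≈ 969 kip·ft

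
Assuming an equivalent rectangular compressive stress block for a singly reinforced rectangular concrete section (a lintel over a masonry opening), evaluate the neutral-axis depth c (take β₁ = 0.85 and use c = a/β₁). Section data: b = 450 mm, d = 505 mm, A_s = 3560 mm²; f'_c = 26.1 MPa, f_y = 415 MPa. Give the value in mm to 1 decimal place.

c ≈ 174.1 mm

T = A_s f_y = 3560 × 415 = 1477400 N = 1477.4 kN.
Setting C = 0.85 f'_c a b equal to T: a = 1477400/(0.85 × 26.1 × 450) = 147.988 mm.
With β₁ = 0.85, c = a/β₁ = 147.988/0.85 = 174.1 mm.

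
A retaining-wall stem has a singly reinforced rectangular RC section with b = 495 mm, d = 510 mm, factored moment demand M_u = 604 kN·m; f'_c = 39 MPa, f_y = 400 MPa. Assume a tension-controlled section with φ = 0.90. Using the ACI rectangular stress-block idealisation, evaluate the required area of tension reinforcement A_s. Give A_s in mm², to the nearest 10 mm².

A_s ≈ 3600 mm²

M_n = M_u/φ = 604/0.90 = 671.111 kN·m.
With M_n = 0.85 f'_c a b (d − a/2), solve the quadratic for a:
a = d − √(d² − 2M_n/(0.85 f'_c b)) = 510 − √(510² − 2 × 671.111×10⁶/(0.85 × 39 × 495)) = 87.74 mm.
A_s = 0.85 f'_c a b / f_y = 0.85 × 39 × 87.74 × 495 / 400 = 3599.4 mm².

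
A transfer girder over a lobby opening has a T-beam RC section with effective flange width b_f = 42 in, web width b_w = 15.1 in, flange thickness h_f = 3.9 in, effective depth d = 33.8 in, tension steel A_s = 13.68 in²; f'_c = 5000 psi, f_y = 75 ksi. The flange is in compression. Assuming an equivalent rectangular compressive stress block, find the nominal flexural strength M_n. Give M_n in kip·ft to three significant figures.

Tension: T = A_s f_y = 13.68 × 75 = 1026 kips.
Try a within the flange: a = T/(0.85 f'_c b_f) = 1026/(0.85 × 5 × 42) = 5.748 in.
a = 5.748 > h_f = 3.9 in: the block extends into the web. Split into flange-overhang and web parts.
C_f = 0.85 f'_c (b_f − b_w) h_f = 0.85 × 5 × (42 − 15.1) × 3.9 = 445.9 kips.
Remaining web compression depth: a_w = (T − C_f)/(0.85 f'_c b_w) = (1026 − 445.9)/(0.85 × 5 × 15.1) = 9.039 in.
M_n = C_f(d − h_f/2) + (T − C_f)(d − a_w/2) = 445.9 × (33.8 − 1.95) + 580.1 × (33.8 − 4.5195) = 14201.9 + 16985.6 = 31187.5 kip·in.
M_n = 31187.5/12 = 2598.96 kip·ft.

M_n ≈ 2600 kip·ft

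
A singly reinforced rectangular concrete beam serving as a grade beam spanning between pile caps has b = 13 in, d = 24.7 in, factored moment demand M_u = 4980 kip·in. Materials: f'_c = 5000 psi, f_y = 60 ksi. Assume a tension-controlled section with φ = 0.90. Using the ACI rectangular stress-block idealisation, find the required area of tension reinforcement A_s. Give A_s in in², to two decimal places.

M_n = M_u/φ = 4980/0.90 = 5533.33 kip·in.
From M_n = 0.85 f'_c a b (d − a/2):
a = d − √(d² − 2M_n/(0.85 f'_c b)) = 24.7 − √(24.7² − 2 × 5533.33/(0.85 × 5 × 13)) = 4.457 in.
A_s = 0.85 f'_c a b / f_y = 0.85 × 5 × 4.457 × 13 / 60 = 4.104 in².

A_s ≈ 4.10 in²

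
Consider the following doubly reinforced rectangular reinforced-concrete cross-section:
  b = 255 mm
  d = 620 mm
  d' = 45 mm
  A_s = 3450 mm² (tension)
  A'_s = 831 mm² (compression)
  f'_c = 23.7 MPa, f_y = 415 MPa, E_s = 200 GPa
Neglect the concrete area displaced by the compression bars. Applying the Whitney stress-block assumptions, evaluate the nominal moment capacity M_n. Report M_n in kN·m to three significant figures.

M_n ≈ 757 kN·m

Assume both tension and compression steel yield.
Net tension couple steel: A_s − A'_s = 2619 mm².
a = (A_s − A'_s) f_y / (0.85 f'_c b) = 1086885/(0.85 × 23.7 × 255) = 211.58 mm.
c = a/β₁ = 211.58/0.85 = 248.92 mm; ε'_s = 0.003(c − d')/c = 0.0025 ≥ f_y/E_s = 0.0021, so compression steel does yield.
M_n = (A_s − A'_s) f_y (d − a/2) + A'_s f_y (d − d') = [1086885 × (620 − 105.79) + 344865 × (620 − 45)] × 10⁻⁶ = 558.89 + 198.30 = 757.19 kN·m.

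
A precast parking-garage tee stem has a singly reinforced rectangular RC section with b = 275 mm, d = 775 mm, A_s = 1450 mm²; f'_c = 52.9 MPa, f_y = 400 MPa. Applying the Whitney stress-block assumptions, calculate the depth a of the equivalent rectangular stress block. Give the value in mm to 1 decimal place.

a ≈ 46.9 mm

T = A_s f_y = 1450 × 400 = 580000 N = 580 kN.
Setting C = 0.85 f'_c a b equal to T: a = 580000/(0.85 × 52.9 × 275) = 46.9 mm.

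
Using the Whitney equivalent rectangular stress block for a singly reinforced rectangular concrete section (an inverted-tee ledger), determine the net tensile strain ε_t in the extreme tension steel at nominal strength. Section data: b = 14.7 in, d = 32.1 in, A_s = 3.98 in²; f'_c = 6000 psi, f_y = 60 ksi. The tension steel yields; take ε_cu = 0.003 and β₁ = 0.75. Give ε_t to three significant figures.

ε_t ≈ 0.0197

a = A_s f_y/(0.85 f'_c b) = 3.185 in.
β₁ = 0.75, so c = a/β₁ = 3.185/0.75 = 4.247 in.
From the linear strain diagram with ε_cu = 0.003: ε_t = 0.003 (d − c)/c = 0.003 × (32.1 − 4.247)/4.247 = 0.0197.
Since ε_t ≥ 0.005, the section is tension-controlled.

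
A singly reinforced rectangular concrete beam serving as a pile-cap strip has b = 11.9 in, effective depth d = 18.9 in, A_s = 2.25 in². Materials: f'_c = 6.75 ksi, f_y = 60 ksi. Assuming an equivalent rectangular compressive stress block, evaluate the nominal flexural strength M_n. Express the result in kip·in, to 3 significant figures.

T = A_s f_y = 2.25 × 60 = 135 kips.
a = T/(0.85 f'_c b) = 135/(0.85 × 6.75 × 11.9) = 1.977 in.
M_n = T(d − a/2) = 135 × (18.9 − 0.9885) = 2418.1 kip·in.

M_n ≈ 2420 kip·in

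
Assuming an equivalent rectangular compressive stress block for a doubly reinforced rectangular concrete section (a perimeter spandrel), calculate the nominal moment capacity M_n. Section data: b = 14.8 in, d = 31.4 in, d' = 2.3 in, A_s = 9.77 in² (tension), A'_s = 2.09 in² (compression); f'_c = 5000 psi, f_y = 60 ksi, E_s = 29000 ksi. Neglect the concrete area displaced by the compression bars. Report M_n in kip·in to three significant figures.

M_n ≈ 16400 kip·in

Assume both steels yield.
a = (A_s − A'_s) f_y/(0.85 f'_c b) = (9.77 − 2.09) × 60/(0.85 × 5 × 14.8) = 7.326 in.
c = a/β₁ = 7.326/0.8 = 9.158 in; ε'_s = 0.003(c − d')/c = 0.0022 ≥ ε_y = 0.0021, so the compression steel yields.
M_n = (A_s − A'_s) f_y (d − a/2) + A'_s f_y (d − d') = 460.8 × (31.4 − 3.663) + 125.4 × (31.4 − 2.3) = 12781.2 + 3649.1 = 16430.3 kip·in.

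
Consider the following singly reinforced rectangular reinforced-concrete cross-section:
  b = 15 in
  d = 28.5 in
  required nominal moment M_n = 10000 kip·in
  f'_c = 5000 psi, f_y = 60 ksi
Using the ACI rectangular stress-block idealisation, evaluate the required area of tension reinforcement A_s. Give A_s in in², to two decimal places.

A_s ≈ 6.56 in²

From M_n = 0.85 f'_c a b (d − a/2):
a = d − √(d² − 2M_n/(0.85 f'_c b)) = 28.5 − √(28.5² − 2 × 10000/(0.85 × 5 × 15)) = 6.172 in.
A_s = 0.85 f'_c a b / f_y = 0.85 × 5 × 6.172 × 15 / 60 = 6.558 in².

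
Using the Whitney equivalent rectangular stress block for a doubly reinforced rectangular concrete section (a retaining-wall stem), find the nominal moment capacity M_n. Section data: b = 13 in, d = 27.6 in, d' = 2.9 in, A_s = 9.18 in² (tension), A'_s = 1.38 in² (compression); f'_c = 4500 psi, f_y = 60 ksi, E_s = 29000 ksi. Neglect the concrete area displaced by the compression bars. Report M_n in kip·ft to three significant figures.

M_n ≈ 1060 kip·ft

Assume both steels yield.
a = (A_s − A'_s) f_y/(0.85 f'_c b) = (9.18 − 1.38) × 60/(0.85 × 4.5 × 13) = 9.412 in.
c = a/β₁ = 9.412/0.825 = 11.408 in; ε'_s = 0.003(c − d')/c = 0.0022 ≥ ε_y = 0.0021, so the compression steel yields.
M_n = (A_s − A'_s) f_y (d − a/2) + A'_s f_y (d − d') = 468 × (27.6 − 4.706) + 82.8 × (27.6 − 2.9) = 10714.4 + 2045.2 = 12759.6 kip·in = 12759.6/12 = 1063.30 kip·ft.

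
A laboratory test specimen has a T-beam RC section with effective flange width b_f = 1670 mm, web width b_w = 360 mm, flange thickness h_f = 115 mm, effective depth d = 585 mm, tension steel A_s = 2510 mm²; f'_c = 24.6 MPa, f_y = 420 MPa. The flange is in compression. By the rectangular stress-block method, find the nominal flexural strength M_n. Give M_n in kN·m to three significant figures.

Tension: T = A_s f_y = 2510 × 420 = 1054200 N.
Try a within the flange: a = T/(0.85 f'_c b_f) = 1054200/(0.85 × 24.6 × 1670) = 30.19 mm.
Since a = 30.19 ≤ h_f = 115 mm, the stress block lies entirely in the flange; analyse as a rectangular beam of width b_f.
M_n = T(d − a/2) = 1054200 × (585 − 15.095) = 600.79 × 10⁶ N·mm.
M_n = 600.79 kN·m.

M_n ≈ 601 kN·m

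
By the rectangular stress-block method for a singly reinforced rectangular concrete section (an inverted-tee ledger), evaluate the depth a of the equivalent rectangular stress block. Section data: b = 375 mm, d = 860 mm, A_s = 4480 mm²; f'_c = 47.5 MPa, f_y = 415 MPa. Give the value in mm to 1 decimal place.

a ≈ 122.8 mm

T = A_s f_y = 4480 × 415 = 1859200 N = 1859.2 kN.
Setting C = 0.85 f'_c a b equal to T: a = 1859200/(0.85 × 47.5 × 375) = 122.8 mm.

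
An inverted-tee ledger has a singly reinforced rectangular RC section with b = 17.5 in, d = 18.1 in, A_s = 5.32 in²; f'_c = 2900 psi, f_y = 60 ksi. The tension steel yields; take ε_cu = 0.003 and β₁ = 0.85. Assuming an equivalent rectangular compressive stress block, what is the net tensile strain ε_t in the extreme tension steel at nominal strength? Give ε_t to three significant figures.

a = A_s f_y/(0.85 f'_c b) = 7.400 in.
β₁ = 0.85, so c = a/β₁ = 7.400/0.85 = 8.706 in.
From the linear strain diagram with ε_cu = 0.003: ε_t = 0.003 (d − c)/c = 0.003 × (18.1 − 8.706)/8.706 = 0.00324.
ε_t < 0.004 — the section is over-reinforced for flexure under ACI limits.

ε_t ≈ 0.00324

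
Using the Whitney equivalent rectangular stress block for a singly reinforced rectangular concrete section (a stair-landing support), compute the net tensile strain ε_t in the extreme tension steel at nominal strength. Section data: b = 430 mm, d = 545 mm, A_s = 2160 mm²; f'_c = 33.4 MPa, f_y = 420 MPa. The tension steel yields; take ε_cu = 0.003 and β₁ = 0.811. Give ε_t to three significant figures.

ε_t ≈ 0.0148

a = A_s f_y/(0.85 f'_c b) = 74.31 mm.
β₁ = 0.811, so c = a/β₁ = 74.31/0.811 = 91.63 mm.
From the linear strain diagram with ε_cu = 0.003: ε_t = 0.003 (d − c)/c = 0.003 × (545 − 91.63)/91.63 = 0.0148.
Since ε_t ≥ 0.005, the section is tension-controlled.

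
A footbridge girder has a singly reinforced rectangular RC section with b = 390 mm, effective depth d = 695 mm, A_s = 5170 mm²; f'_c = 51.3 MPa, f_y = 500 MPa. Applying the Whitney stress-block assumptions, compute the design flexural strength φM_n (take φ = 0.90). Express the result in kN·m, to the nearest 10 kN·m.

T = A_s f_y = 5170 × 500 = 2585000 N = 2585 kN.
From C = T: a = T/(0.85 f'_c b) = 2585000/(0.85 × 51.3 × 390) = 152.01 mm.
M_n = T(d − a/2) = 2585 kN × (695 − 76.005) mm = 1600.10 kN·m.
φM_n = 0.90 × 1600.10 = 1440.09 kN·m.

φM_n ≈ 1440 kN·m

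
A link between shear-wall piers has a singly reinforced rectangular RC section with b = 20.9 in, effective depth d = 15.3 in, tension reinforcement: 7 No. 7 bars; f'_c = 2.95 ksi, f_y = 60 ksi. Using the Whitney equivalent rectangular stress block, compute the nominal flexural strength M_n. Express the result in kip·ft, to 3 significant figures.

A_s = 7 × 0.6 = 4.2 in².
T = A_s f_y = 4.2 × 60 = 252 kips.
a = T/(0.85 f'_c b) = 252/(0.85 × 2.95 × 20.9) = 4.809 in.
M_n = T(d − a/2) = 252 × (15.3 − 2.4045) = 3249.7 kip·in = 3249.7/12 = 270.81 kip·ft.

M_n ≈ 271 kip·ft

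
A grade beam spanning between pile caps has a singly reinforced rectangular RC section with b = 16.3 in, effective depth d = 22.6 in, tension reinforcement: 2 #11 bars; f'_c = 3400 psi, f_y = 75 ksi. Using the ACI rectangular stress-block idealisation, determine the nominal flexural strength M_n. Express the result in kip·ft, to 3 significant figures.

A_s = 2 × 1.56 = 3.12 in².
T = A_s f_y = 3.12 × 75 = 234 kips.
a = T/(0.85 f'_c b) = 234/(0.85 × 3.4 × 16.3) = 4.967 in.
M_n = T(d − a/2) = 234 × (22.6 − 2.4835) = 4707.3 kip·in = 4707.3/12 = 392.28 kip·ft.

M_n ≈ 392 kip·ft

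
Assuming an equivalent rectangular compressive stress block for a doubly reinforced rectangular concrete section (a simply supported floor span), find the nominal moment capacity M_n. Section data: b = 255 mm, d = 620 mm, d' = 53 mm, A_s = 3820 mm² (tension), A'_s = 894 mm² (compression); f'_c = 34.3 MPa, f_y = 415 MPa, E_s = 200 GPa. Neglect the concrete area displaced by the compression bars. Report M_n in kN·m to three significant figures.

Assume both tension and compression steel yield.
Net tension couple steel: A_s − A'_s = 2926 mm².
a = (A_s − A'_s) f_y / (0.85 f'_c b) = 1214290/(0.85 × 34.3 × 255) = 163.33 mm.
c = a/β₁ = 163.33/0.805 = 202.89 mm; ε'_s = 0.003(c − d')/c = 0.0022 ≥ f_y/E_s = 0.0021, so compression steel does yield.
M_n = (A_s − A'_s) f_y (d − a/2) + A'_s f_y (d − d') = [1214290 × (620 − 81.665) + 371010 × (620 − 53)] × 10⁻⁶ = 653.69 + 210.36 = 864.05 kN·m.

M_n ≈ 864 kN·m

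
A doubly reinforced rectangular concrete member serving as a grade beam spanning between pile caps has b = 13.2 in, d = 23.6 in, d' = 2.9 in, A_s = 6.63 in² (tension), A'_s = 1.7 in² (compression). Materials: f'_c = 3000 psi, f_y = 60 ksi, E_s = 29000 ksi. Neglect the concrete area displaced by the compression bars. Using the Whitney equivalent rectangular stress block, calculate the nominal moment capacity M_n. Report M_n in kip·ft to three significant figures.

M_n ≈ 649 kip·ft

Assume both steels yield.
a = (A_s − A'_s) f_y/(0.85 f'_c b) = (6.63 − 1.7) × 60/(0.85 × 3 × 13.2) = 8.788 in.
c = a/β₁ = 8.788/0.85 = 10.339 in; ε'_s = 0.003(c − d')/c = 0.0022 ≥ ε_y = 0.0021, so the compression steel yields.
M_n = (A_s − A'_s) f_y (d − a/2) + A'_s f_y (d − d') = 295.8 × (23.6 − 4.394) + 102 × (23.6 − 2.9) = 5681.1 + 2111.4 = 7792.5 kip·in = 7792.5/12 = 649.38 kip·ft.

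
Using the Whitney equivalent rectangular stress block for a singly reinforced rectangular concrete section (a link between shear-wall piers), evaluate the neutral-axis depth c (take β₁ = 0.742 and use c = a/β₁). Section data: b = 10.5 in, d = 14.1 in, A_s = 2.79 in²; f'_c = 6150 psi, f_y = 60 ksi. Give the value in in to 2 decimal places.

T = A_s f_y = 2.79 × 60 = 167.4 kips.
a = T/(0.85 f'_c b) = 167.4/(0.85 × 6.15 × 10.5) = 3.0498 in.
With β₁ = 0.742, c = a/β₁ = 3.0498/0.742 = 4.11 in.

c ≈ 4.11 in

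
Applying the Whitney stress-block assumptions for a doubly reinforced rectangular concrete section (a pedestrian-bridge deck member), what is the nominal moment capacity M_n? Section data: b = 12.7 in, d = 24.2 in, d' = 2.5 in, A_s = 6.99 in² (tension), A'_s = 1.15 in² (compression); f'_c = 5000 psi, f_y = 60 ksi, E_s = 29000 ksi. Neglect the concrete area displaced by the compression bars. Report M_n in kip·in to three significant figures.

Assume both steels yield.
a = (A_s − A'_s) f_y/(0.85 f'_c b) = (6.99 − 1.15) × 60/(0.85 × 5 × 12.7) = 6.492 in.
c = a/β₁ = 6.492/0.8 = 8.115 in; ε'_s = 0.003(c − d')/c = 0.0021 ≥ ε_y = 0.0021, so the compression steel yields.
M_n = (A_s − A'_s) f_y (d − a/2) + A'_s f_y (d − d') = 350.4 × (24.2 − 3.246) + 69 × (24.2 − 2.5) = 7342.3 + 1497.3 = 8839.6 kip·in.

M_n ≈ 8840 kip·in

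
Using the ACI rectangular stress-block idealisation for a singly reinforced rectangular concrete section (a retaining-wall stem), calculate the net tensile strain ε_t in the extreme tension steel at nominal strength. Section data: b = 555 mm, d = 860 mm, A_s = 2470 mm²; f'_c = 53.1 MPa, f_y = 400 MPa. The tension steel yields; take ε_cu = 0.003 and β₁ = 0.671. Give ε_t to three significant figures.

a = A_s f_y/(0.85 f'_c b) = 39.44 mm.
β₁ = 0.671, so c = a/β₁ = 39.44/0.671 = 58.78 mm.
From the linear strain diagram with ε_cu = 0.003: ε_t = 0.003 (d − c)/c = 0.003 × (860 − 58.78)/58.78 = 0.0409.
Since ε_t ≥ 0.005, the section is tension-controlled.

ε_t ≈ 0.0409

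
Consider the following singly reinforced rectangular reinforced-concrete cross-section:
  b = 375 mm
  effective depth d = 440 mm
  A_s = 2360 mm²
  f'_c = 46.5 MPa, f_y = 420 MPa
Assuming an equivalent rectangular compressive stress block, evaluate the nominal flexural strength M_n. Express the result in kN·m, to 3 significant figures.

T = A_s f_y = 2360 × 420 = 991200 N = 991.2 kN.
From C = T: a = T/(0.85 f'_c b) = 991200/(0.85 × 46.5 × 375) = 66.87 mm.
M_n = T(d − a/2) = 991.2 kN × (440 − 33.435) mm = 402.99 kN·m.

M_n ≈ 403 kN·m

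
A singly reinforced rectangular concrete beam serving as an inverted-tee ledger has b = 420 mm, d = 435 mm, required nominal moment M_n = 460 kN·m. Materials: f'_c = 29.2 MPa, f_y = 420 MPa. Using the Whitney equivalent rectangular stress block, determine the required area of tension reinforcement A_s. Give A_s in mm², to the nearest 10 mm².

With M_n = 0.85 f'_c a b (d − a/2), solve the quadratic for a:
a = d − √(d² − 2M_n/(0.85 f'_c b)) = 435 − √(435² − 2 × 460×10⁶/(0.85 × 29.2 × 420)) = 117.24 mm.
A_s = 0.85 f'_c a b / f_y = 0.85 × 29.2 × 117.24 × 420 / 420 = 2909.9 mm².

A_s ≈ 2910 mm²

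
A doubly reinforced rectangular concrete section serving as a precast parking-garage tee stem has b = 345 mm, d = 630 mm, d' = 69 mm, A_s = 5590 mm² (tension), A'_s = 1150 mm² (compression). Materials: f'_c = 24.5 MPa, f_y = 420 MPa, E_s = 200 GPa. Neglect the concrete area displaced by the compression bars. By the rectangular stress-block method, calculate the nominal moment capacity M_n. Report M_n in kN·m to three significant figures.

M_n ≈ 1200 kN·m

Assume both tension and compression steel yield.
Net tension couple steel: A_s − A'_s = 4440 mm².
a = (A_s − A'_s) f_y / (0.85 f'_c b) = 1864800/(0.85 × 24.5 × 345) = 259.55 mm.
c = a/β₁ = 259.55/0.85 = 305.35 mm; ε'_s = 0.003(c − d')/c = 0.0023 ≥ f_y/E_s = 0.0021, so compression steel does yield.
M_n = (A_s − A'_s) f_y (d − a/2) + A'_s f_y (d − d') = [1864800 × (630 − 129.775) + 483000 × (630 − 69)] × 10⁻⁶ = 932.82 + 270.96 = 1203.78 kN·m.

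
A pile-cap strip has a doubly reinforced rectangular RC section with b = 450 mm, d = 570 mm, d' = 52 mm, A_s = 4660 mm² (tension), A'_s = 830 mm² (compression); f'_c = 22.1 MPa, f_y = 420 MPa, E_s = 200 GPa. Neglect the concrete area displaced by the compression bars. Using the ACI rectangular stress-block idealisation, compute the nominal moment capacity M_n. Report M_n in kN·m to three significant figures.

Assume both tension and compression steel yield.
Net tension couple steel: A_s − A'_s = 3830 mm².
a = (A_s − A'_s) f_y / (0.85 f'_c b) = 1608600/(0.85 × 22.1 × 450) = 190.29 mm.
c = a/β₁ = 190.29/0.85 = 223.87 mm; ε'_s = 0.003(c − d')/c = 0.0023 ≥ f_y/E_s = 0.0021, so compression steel does yield.
M_n = (A_s − A'_s) f_y (d − a/2) + A'_s f_y (d − d') = [1608600 × (570 − 95.145) + 348600 × (570 − 52)] × 10⁻⁶ = 763.85 + 180.57 = 944.42 kN·m.

M_n ≈ 944 kN·m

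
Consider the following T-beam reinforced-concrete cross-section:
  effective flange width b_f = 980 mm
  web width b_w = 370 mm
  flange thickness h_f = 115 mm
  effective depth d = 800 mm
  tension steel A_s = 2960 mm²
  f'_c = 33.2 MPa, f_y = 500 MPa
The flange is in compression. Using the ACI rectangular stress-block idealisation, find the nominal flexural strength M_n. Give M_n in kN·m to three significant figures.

Tension: T = A_s f_y = 2960 × 500 = 1480000 N.
Try a within the flange: a = T/(0.85 f'_c b_f) = 1480000/(0.85 × 33.2 × 980) = 53.52 mm.
Since a = 53.52 ≤ h_f = 115 mm, the stress block lies entirely in the flange; analyse as a rectangular beam of width b_f.
M_n = T(d − a/2) = 1480000 × (800 − 26.76) = 1144.40 × 10⁶ N·mm.
M_n = 1144.40 kN·m.

M_n ≈ 1140 kN·m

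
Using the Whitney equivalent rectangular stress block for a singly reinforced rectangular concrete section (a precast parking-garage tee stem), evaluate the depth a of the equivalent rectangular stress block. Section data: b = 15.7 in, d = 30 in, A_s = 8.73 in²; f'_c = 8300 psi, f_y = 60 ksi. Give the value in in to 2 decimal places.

T = A_s f_y = 8.73 × 60 = 523.8 kips.
a = T/(0.85 f'_c b) = 523.8/(0.85 × 8.3 × 15.7) = 4.73 in.

a ≈ 4.73 in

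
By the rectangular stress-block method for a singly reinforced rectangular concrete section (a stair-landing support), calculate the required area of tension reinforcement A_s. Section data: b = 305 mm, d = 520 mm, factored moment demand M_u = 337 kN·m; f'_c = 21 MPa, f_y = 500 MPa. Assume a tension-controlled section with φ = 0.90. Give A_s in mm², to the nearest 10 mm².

M_n = M_u/φ = 337/0.90 = 374.444 kN·m.
With M_n = 0.85 f'_c a b (d − a/2), solve the quadratic for a:
a = d − √(d² − 2M_n/(0.85 f'_c b)) = 520 − √(520² − 2 × 374.444×10⁶/(0.85 × 21 × 305)) = 155.52 mm.
A_s = 0.85 f'_c a b / f_y = 0.85 × 21 × 155.52 × 305 / 500 = 1693.4 mm².

A_s ≈ 1690 mm²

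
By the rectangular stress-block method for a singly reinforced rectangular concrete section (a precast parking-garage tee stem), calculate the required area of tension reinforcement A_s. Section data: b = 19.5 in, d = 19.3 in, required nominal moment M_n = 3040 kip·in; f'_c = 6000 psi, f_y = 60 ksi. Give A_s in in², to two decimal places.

From M_n = 0.85 f'_c a b (d − a/2):
a = d − √(d² − 2M_n/(0.85 f'_c b)) = 19.3 − √(19.3² − 2 × 3040/(0.85 × 6 × 19.5)) = 1.655 in.
A_s = 0.85 f'_c a b / f_y = 0.85 × 6 × 1.655 × 19.5 / 60 = 2.743 in².

A_s ≈ 2.74 in²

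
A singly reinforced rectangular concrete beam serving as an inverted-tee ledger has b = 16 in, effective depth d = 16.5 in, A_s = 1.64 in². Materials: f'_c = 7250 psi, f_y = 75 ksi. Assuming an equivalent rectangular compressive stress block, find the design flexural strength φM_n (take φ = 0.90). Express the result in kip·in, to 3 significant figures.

T = A_s f_y = 1.64 × 75 = 123 kips.
a = T/(0.85 f'_c b) = 123/(0.85 × 7.25 × 16) = 1.247 in.
M_n = T(d − a/2) = 123 × (16.5 − 0.6235) = 1952.8 kip·in.
φM_n = 0.90 × 1952.8 = 1757.5 kip·in.

φM_n ≈ 1760 kip·in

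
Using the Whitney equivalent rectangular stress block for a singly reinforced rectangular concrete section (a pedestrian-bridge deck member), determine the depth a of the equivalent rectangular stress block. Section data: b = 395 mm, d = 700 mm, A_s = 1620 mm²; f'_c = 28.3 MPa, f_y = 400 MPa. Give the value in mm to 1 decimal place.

T = A_s f_y = 1620 × 400 = 648000 N = 648 kN.
Setting C = 0.85 f'_c a b equal to T: a = 648000/(0.85 × 28.3 × 395) = 68.2 mm.

a ≈ 68.2 mm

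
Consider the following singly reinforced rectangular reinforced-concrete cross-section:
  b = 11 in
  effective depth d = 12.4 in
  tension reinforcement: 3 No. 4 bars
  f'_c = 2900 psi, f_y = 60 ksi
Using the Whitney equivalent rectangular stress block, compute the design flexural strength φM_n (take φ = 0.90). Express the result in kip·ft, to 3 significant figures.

φM_n ≈ 31.7 kip·ft

A_s = 3 × 0.2 = 0.6 in².
T = A_s f_y = 0.6 × 60 = 36 kips.
a = T/(0.85 f'_c b) = 36/(0.85 × 2.9 × 11) = 1.328 in.
M_n = T(d − a/2) = 36 × (12.4 − 0.664) = 422.5 kip·in = 422.5/12 = 35.21 kip·ft.
φM_n = 0.90 × 35.21 = 31.69 kip·ft.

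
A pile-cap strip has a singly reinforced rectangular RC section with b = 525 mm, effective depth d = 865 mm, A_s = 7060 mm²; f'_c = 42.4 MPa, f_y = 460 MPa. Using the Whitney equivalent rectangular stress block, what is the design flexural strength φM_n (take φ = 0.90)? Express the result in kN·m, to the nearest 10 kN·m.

T = A_s f_y = 7060 × 460 = 3247600 N = 3247.6 kN.
From C = T: a = T/(0.85 f'_c b) = 3247600/(0.85 × 42.4 × 525) = 171.64 mm.
M_n = T(d − a/2) = 3247.6 kN × (865 − 85.82) mm = 2530.46 kN·m.
φM_n = 0.90 × 2530.46 = 2277.41 kN·m.

φM_n ≈ 2280 kN·m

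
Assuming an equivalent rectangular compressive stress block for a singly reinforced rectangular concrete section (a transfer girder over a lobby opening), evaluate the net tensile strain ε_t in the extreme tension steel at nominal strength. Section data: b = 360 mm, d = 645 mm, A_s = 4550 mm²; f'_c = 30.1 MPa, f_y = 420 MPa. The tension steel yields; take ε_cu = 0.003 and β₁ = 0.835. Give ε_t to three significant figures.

a = A_s f_y/(0.85 f'_c b) = 207.48 mm.
β₁ = 0.835, so c = a/β₁ = 207.48/0.835 = 248.48 mm.
From the linear strain diagram with ε_cu = 0.003: ε_t = 0.003 (d − c)/c = 0.003 × (645 − 248.48)/248.48 = 0.00479.
ε_t is between 0.004 and 0.005 — transition zone.

ε_t ≈ 0.00479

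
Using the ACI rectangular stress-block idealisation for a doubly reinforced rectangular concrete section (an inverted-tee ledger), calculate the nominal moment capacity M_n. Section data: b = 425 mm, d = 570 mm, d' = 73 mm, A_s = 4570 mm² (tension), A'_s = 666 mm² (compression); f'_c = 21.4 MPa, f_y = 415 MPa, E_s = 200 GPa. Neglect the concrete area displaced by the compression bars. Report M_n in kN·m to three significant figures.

Assume both tension and compression steel yield.
Net tension couple steel: A_s − A'_s = 3904 mm².
a = (A_s − A'_s) f_y / (0.85 f'_c b) = 1620160/(0.85 × 21.4 × 425) = 209.57 mm.
c = a/β₁ = 209.57/0.85 = 246.55 mm; ε'_s = 0.003(c − d')/c = 0.0021 ≥ f_y/E_s = 0.0021, so compression steel does yield.
M_n = (A_s − A'_s) f_y (d − a/2) + A'_s f_y (d − d') = [1620160 × (570 − 104.785) + 276390 × (570 − 73)] × 10⁻⁶ = 753.72 + 137.37 = 891.09 kN·m.

M_n ≈ 891 kN·m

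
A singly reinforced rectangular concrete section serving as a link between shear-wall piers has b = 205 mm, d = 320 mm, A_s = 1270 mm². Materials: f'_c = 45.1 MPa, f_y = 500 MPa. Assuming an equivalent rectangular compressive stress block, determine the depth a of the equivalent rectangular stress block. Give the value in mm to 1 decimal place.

a ≈ 80.8 mm

T = A_s f_y = 1270 × 500 = 635000 N = 635 kN.
Setting C = 0.85 f'_c a b equal to T: a = 635000/(0.85 × 45.1 × 205) = 80.8 mm.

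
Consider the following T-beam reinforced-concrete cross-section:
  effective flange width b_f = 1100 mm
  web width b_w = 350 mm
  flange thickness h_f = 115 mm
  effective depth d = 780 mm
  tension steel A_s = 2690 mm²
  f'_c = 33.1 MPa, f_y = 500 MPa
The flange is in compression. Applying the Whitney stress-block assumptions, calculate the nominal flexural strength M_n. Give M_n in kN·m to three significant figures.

Tension: T = A_s f_y = 2690 × 500 = 1345000 N.
Try a within the flange: a = T/(0.85 f'_c b_f) = 1345000/(0.85 × 33.1 × 1100) = 43.46 mm.
Since a = 43.46 ≤ h_f = 115 mm, the stress block lies entirely in the flange; analyse as a rectangular beam of width b_f.
M_n = T(d − a/2) = 1345000 × (780 − 21.73) = 1019.87 × 10⁶ N·mm.
M_n = 1019.87 kN·m.

M_n ≈ 1020 kN·m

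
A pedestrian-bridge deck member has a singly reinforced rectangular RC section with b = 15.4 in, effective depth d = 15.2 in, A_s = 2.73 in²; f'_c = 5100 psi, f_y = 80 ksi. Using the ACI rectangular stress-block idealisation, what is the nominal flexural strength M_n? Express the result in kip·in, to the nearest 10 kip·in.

M_n ≈ 2960 kip·in

T = A_s f_y = 2.73 × 80 = 218.4 kips.
a = T/(0.85 f'_c b) = 218.4/(0.85 × 5.1 × 15.4) = 3.271 in.
M_n = T(d − a/2) = 218.4 × (15.2 − 1.6355) = 2962.5 kip·in.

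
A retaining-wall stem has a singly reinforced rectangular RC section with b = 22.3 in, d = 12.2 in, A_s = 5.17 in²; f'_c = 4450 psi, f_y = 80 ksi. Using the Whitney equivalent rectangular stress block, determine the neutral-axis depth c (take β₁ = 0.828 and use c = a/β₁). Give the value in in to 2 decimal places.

T = A_s f_y = 5.17 × 80 = 413.6 kips.
a = T/(0.85 f'_c b) = 413.6/(0.85 × 4.45 × 22.3) = 4.9034 in.
With β₁ = 0.828, c = a/β₁ = 4.9034/0.828 = 5.92 in.

c ≈ 5.92 in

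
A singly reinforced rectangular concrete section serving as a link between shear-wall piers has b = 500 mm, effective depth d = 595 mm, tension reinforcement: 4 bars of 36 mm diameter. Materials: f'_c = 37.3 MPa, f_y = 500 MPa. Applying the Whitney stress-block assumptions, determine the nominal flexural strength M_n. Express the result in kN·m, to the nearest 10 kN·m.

M_n ≈ 1080 kN·m

A_s = 4 × 1018 = 4072 mm².
T = A_s f_y = 4072 × 500 = 2036000 N = 2036 kN.
From C = T: a = T/(0.85 f'_c b) = 2036000/(0.85 × 37.3 × 500) = 128.43 mm.
M_n = T(d − a/2) = 2036 kN × (595 − 64.215) mm = 1080.68 kN·m.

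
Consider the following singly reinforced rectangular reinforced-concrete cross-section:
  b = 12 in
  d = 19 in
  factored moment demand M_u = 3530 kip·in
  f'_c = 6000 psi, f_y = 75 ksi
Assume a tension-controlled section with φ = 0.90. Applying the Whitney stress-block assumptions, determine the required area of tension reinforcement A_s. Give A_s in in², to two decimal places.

M_n = M_u/φ = 3530/0.90 = 3922.22 kip·in.
From M_n = 0.85 f'_c a b (d − a/2):
a = d − √(d² − 2M_n/(0.85 f'_c b)) = 19 − √(19² − 2 × 3922.22/(0.85 × 6 × 12)) = 3.741 in.
A_s = 0.85 f'_c a b / f_y = 0.85 × 6 × 3.741 × 12 / 75 = 3.053 in².

A_s ≈ 3.05 in²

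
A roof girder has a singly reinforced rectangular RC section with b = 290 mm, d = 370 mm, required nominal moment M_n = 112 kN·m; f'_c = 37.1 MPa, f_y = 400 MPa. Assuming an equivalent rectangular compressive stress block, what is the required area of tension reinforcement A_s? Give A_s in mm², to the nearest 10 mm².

A_s ≈ 790 mm²

With M_n = 0.85 f'_c a b (d − a/2), solve the quadratic for a:
a = d − √(d² − 2M_n/(0.85 f'_c b)) = 370 − √(370² − 2 × 112×10⁶/(0.85 × 37.1 × 290)) = 34.73 mm.
A_s = 0.85 f'_c a b / f_y = 0.85 × 37.1 × 34.73 × 290 / 400 = 794.0 mm².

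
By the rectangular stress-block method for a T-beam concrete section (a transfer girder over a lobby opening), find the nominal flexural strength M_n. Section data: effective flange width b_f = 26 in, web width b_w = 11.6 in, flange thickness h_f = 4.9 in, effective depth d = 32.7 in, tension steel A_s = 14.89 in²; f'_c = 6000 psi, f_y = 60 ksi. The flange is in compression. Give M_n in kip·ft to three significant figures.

Tension: T = A_s f_y = 14.89 × 60 = 893.4 kips.
Try a within the flange: a = T/(0.85 f'_c b_f) = 893.4/(0.85 × 6 × 26) = 6.738 in.
a = 6.738 > h_f = 4.9 in: the block extends into the web. Split into flange-overhang and web parts.
C_f = 0.85 f'_c (b_f − b_w) h_f = 0.85 × 6 × (26 − 11.6) × 4.9 = 359.9 kips.
Remaining web compression depth: a_w = (T − C_f)/(0.85 f'_c b_w) = (893.4 − 359.9)/(0.85 × 6 × 11.6) = 9.018 in.
M_n = C_f(d − h_f/2) + (T − C_f)(d − a_w/2) = 359.9 × (32.7 − 2.45) + 533.5 × (32.7 − 4.509) = 10887.0 + 15039.9 = 25926.9 kip·in.
M_n = 25926.9/12 = 2160.58 kip·ft.

M_n ≈ 2160 kip·ft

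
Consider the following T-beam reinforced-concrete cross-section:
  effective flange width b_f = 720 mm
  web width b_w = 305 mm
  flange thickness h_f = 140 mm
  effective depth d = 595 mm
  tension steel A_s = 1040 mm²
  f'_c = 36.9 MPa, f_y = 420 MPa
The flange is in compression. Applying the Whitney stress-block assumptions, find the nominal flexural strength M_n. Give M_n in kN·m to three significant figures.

M_n ≈ 256 kN·m

Tension: T = A_s f_y = 1040 × 420 = 436800 N.
Try a within the flange: a = T/(0.85 f'_c b_f) = 436800/(0.85 × 36.9 × 720) = 19.34 mm.
Since a = 19.34 ≤ h_f = 140 mm, the stress block lies entirely in the flange; analyse as a rectangular beam of width b_f.
M_n = T(d − a/2) = 436800 × (595 − 9.67) = 255.67 × 10⁶ N·mm.
M_n = 255.67 kN·m.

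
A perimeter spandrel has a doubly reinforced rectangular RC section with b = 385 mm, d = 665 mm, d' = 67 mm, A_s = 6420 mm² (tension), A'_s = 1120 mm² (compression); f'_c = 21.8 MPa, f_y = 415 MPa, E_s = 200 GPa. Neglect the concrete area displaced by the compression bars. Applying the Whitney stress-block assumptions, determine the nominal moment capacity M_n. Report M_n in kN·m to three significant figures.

Assume both tension and compression steel yield.
Net tension couple steel: A_s − A'_s = 5300 mm².
a = (A_s − A'_s) f_y / (0.85 f'_c b) = 2199500/(0.85 × 21.8 × 385) = 308.31 mm.
c = a/β₁ = 308.31/0.85 = 362.72 mm; ε'_s = 0.003(c − d')/c = 0.0024 ≥ f_y/E_s = 0.0021, so compression steel does yield.
M_n = (A_s − A'_s) f_y (d − a/2) + A'_s f_y (d − d') = [2199500 × (665 − 154.155) + 464800 × (665 − 67)] × 10⁻⁶ = 1123.60 + 277.95 = 1401.55 kN·m.

M_n ≈ 1400 kN·m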